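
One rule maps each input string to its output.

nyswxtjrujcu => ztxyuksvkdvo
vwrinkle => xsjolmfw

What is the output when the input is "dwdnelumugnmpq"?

xeofmvnvhonqre

Each output is the input with this applied: move the first character to the end, then shift every letter 1 place forward in the alphabet (wrapping around).
On "dwdnelumugnmpq": the first step gives "wdnelumugnmpqd", and the second then gives "xeofmvnvhonqre".
(Check on "vwrinkle": → "wrinklev" → "xsjolmfw" ✓)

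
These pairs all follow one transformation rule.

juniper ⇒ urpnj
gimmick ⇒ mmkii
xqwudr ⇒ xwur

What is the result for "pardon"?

rpon

What's happening: sort the characters into reverse alphabetical order, then delete the last 2 characters.
For "pardon", step one produces "rponda"; step two turns that into "rpon".
(Check on "juniper": → "urpnjie" → "urpnj" ✓)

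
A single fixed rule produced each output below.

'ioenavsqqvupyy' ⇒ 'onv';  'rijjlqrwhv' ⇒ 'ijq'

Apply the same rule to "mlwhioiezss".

In each case the input is transformed by: keep every other character starting from the second (positions 2nd, 4th, 6th, ...), then keep only the first 3 characters.
Applying both steps to "mlwhioiezss": "lhoes", then "lho".

lho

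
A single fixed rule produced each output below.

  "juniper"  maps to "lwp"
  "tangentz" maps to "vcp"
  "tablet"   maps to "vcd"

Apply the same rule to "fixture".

hkz

What's happening: shift every letter 2 places forward in the alphabet (wrapping around), then keep only the first 3 characters.
On "fixture" that produces "hkz".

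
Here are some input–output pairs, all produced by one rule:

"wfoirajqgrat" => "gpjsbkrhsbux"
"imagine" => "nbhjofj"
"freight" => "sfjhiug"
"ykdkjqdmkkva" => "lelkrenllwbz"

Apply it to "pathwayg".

The rule is to shift every letter 1 place forward in the alphabet (wrapping around), then move the first character to the end.
"pathwayg" → "buixbzhq".

buixbzhq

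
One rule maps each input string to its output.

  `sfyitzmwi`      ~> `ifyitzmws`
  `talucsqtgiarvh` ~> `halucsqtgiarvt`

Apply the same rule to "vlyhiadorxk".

The pattern: swap the first and last characters.
For "vlyhiadorxk" the result is "klyhiadorxv".

klyhiadorxv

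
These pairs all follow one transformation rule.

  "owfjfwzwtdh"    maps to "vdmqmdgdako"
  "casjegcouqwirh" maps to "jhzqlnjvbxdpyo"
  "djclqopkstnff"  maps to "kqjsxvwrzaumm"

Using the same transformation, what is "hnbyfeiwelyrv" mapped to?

ouifmlpdlsfyc

In each case the input is transformed by: shift every letter 7 places forward in the alphabet (wrapping around).
So "hnbyfeiwelyrv" becomes "ouifmlpdlsfyc".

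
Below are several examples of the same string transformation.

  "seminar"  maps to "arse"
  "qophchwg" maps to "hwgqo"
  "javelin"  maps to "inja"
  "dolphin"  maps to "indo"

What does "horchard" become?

The transformation: move the first 2 characters to the end (rotate left by 2), then delete the first 3 characters.
So "horchard" becomes "ardho".

ardho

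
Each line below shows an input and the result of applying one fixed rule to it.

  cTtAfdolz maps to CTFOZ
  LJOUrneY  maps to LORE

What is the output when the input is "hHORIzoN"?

HOIO

What's happening: keep every other character starting from the first (positions 1st, 3rd, 5th, ...), then convert every letter to uppercase.
For "hHORIzoN", step one produces "hOIo"; step two turns that into "HOIO".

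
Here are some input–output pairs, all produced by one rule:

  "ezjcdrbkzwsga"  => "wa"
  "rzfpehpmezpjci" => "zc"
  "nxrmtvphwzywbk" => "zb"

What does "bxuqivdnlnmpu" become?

In each case the input is transformed by: keep one character in every 3, starting at position 1 (positions 1st, 4th, 7th, ...), then delete the first 3 characters.
Applying both steps to "bxuqivdnlnmpu": "bqdnu", then "nu".

nu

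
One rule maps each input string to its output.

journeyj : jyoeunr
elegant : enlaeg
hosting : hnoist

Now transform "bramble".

blrbam

Each output is the input with this applied: delete the last character, then take characters alternately from the front and the back (1st, last, 2nd, 2nd-last, ...).
Working it through for "bramble": intermediate "brambl", final "blrbam".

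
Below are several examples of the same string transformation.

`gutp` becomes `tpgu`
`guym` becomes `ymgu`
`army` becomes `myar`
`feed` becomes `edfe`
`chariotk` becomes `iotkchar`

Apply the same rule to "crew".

ewcr

Rule — swap the front and back halves of the string.
Doing the same to "crew": "ewcr".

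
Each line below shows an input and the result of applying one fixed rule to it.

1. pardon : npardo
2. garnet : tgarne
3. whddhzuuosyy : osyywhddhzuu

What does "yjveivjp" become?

What's happening: swap the front and back halves of the string, then move the first 2 characters to the end (rotate left by 2).
Doing the same to "yjveivjp": "jpyjveiv".
(Check on "pardon": → "donpar" → "npardo" ✓)

jpyjveiv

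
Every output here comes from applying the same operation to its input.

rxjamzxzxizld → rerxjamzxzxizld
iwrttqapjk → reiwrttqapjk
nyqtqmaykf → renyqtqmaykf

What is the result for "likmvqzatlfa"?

relikmvqzatlfa

Each output is the input with this applied: prepend "re".
On "likmvqzatlfa" that produces "relikmvqzatlfa".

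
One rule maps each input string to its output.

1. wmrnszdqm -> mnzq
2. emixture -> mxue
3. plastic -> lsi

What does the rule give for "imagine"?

The rule is to keep every other character starting from the second (positions 2nd, 4th, 6th, ...).
So "imagine" becomes "mgn".

mgn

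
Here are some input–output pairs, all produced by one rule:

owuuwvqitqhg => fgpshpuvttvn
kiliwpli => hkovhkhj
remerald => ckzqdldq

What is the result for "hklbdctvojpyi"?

hxoinusbcakjg

The pattern: shift every letter 1 place backward in the alphabet (wrapping around), then reverse the string.
Applying both steps to "hklbdctvojpyi": "gjkacbsunioxh", then "hxoinusbcakjg".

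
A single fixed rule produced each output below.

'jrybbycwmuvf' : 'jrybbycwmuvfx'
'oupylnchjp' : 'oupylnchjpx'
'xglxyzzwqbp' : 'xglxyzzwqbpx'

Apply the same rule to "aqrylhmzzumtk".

Each output is the input with this applied: append "x".
"aqrylhmzzumtk" → "aqrylhmzzumtkx".

aqrylhmzzumtkx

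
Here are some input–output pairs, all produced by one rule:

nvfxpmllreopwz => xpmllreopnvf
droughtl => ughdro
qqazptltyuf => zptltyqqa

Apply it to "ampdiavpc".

The pattern: delete the last 2 characters, then move the first 3 characters to the end (rotate left by 3).
On "ampdiavpc" that produces "diavamp".

diavamp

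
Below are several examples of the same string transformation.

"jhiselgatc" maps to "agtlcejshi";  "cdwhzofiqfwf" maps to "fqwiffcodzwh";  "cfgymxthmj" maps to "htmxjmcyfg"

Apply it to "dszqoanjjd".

Each output is the input with this applied: move the last 3 characters to the front (rotate right by 3), then take characters alternately from the front and the back (1st, last, 2nd, 2nd-last, ...).
"dszqoanjjd" → "jjddszqoan" → "jnjadodqsz".
(Check on "cfgymxthmj": → "hmjcfgymxt" → "htmxjmcyfg" ✓)

jnjadodqsz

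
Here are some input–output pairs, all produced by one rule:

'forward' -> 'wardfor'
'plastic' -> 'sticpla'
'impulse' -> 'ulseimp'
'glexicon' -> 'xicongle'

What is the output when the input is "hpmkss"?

ksshpm

What's happening: move the first 3 characters to the end (rotate left by 3).
Doing the same to "hpmkss": "ksshpm".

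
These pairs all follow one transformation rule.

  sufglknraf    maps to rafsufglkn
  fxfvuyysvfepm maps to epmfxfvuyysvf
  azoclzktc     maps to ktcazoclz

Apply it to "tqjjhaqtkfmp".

fmptqjjhaqtk

The pattern: move the last 3 characters to the front (rotate right by 3).
So "tqjjhaqtkfmp" becomes "fmptqjjhaqtk".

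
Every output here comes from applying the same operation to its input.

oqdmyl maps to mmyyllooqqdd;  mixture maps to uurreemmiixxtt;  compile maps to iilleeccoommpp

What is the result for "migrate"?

aatteemmiiggrr

The rule is to move the last 3 characters to the front (rotate right by 3), then double every character.
"migrate" → "atemigr" → "aatteemmiiggrr".
(Check on "compile": → "ilecomp" → "iilleeccoommpp" ✓)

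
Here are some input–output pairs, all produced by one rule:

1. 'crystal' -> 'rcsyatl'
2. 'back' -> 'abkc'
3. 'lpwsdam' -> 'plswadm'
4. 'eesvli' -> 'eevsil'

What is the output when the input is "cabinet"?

The transformation: swap each adjacent pair of characters (1↔2, 3↔4, ...).
Doing the same to "cabinet": "acibent".

acibent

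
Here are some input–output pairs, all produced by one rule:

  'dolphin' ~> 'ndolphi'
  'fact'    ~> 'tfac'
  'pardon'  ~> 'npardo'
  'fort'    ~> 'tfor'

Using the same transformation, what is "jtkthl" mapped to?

The pattern: move the last character to the front.
Doing the same to "jtkthl": "ljtkth".

ljtkth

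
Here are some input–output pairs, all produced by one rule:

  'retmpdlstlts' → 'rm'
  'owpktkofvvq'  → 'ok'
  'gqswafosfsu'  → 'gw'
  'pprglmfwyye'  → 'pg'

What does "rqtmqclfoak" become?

rm

Each output is the input with this applied: keep one character in every 3, starting at position 1 (positions 1st, 4th, 7th, ...), then delete the last 2 characters.
Applying that to "rqtmqclfoak" gives "rm".
(Check on "owpktkofvvq": → "okov" → "ok" ✓)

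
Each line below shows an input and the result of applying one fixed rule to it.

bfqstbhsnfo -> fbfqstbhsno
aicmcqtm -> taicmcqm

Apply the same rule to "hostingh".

ghostinh

What's happening: move the last character to the front, then swap the first and last characters.
On "hostingh": the first step gives "hhosting", and the second then gives "ghostinh".
(Check on "aicmcqtm": → "maicmcqt" → "taicmcqm" ✓)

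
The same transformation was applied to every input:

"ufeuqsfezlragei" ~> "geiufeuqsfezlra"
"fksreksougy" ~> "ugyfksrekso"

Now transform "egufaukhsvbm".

What's happening: move the last 3 characters to the front (rotate right by 3).
"egufaukhsvbm" → "vbmegufaukhs".

vbmegufaukhs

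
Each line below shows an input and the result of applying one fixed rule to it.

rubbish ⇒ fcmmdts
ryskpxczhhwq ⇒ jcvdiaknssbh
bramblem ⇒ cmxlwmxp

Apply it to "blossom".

In each case the input is transformed by: shift every letter 11 places forward in the alphabet (wrapping around), then swap each adjacent pair of characters (1↔2, 3↔4, ...).
Working it through for "blossom": intermediate "mwzddzx", final "wmdzzdx".

wmdzzdx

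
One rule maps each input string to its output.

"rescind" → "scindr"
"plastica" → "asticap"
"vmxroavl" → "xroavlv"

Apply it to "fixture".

The transformation: move the first 2 characters to the end (rotate left by 2), then delete the last character.
For "fixture", step one produces "xturefi"; step two turns that into "xturef".

xturef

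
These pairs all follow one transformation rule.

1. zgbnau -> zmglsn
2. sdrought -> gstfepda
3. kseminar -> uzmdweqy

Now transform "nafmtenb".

fqznzmry

The rule is to shift every letter 12 places forward in the alphabet (wrapping around), then swap the front and back halves of the string.
Working it through for "nafmtenb": intermediate "zmryfqzn", final "fqznzmry".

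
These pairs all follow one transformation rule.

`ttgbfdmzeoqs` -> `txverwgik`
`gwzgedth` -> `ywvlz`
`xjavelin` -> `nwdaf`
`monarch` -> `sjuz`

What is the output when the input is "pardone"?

vgfw

The pattern: shift every letter 8 places backward in the alphabet (wrapping around), then delete the first 3 characters.
For "pardone", step one produces "hsjvgfw"; step two turns that into "vgfw".
(Check on "ttgbfdmzeoqs": → "llytxverwgik" → "txverwgik" ✓)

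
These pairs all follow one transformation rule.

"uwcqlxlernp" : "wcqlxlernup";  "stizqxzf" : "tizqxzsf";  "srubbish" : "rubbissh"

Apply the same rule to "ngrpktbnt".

grpktbnnt

Rule — swap the first and last characters, then move the first character to the end.
For "ngrpktbnt", step one produces "tgrpktbnn"; step two turns that into "grpktbnnt".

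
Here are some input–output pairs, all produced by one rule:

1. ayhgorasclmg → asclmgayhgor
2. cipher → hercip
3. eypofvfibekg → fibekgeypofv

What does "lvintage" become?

tagelvin

The rule is to swap the front and back halves of the string.
Applying that to "lvintage" gives "tagelvin".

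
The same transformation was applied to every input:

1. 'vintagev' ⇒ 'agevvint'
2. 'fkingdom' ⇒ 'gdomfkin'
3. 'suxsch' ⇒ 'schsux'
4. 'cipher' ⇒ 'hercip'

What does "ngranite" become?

nitengra

Each output is the input with this applied: swap the front and back halves of the string.
Doing the same to "ngranite": "nitengra".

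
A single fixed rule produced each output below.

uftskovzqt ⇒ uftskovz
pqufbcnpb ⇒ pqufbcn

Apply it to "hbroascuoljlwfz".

The rule is to delete the last 2 characters.
On "hbroascuoljlwfz" that produces "hbroascuoljlw".

hbroascuoljlw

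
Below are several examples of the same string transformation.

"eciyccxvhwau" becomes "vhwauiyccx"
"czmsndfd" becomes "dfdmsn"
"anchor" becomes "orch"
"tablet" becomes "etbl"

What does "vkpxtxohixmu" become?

What's happening: delete the first 2 characters, then swap the front and back halves of the string.
Starting from "vkpxtxohixmu": after the first operation, "pxtxohixmu"; after the second, "hixmupxtxo".

hixmupxtxo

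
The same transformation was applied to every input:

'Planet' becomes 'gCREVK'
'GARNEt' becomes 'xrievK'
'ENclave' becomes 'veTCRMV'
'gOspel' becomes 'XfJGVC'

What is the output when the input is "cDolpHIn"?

TuFCGyzE

Looking at the pairs, the operation is to flip the case of every letter, then shift every letter 9 places backward in the alphabet (wrapping around).
Working it through for "cDolpHIn": intermediate "CdOLPhiN", final "TuFCGyzE".
(Check on "Planet": → "pLANET" → "gCREVK" ✓)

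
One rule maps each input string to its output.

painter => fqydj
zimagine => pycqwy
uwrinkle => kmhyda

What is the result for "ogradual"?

The pattern: delete the last 2 characters, then shift every letter 10 places backward in the alphabet (wrapping around).
Applying both steps to "ogradual": "ogradu", then "ewhqtk".

ewhqtk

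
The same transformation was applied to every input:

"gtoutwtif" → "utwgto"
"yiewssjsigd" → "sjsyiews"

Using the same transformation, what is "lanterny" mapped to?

ntela

In each case the input is transformed by: delete the last 3 characters, then move the last 3 characters to the front (rotate right by 3).
So "lanterny" becomes "ntela".
(Check on "gtoutwtif": → "gtoutw" → "utwgto" ✓)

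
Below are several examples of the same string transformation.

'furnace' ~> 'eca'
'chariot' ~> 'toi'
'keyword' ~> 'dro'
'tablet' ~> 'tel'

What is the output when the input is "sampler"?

rel

Looking at the pairs, the operation is to take characters alternately from the front and the back (1st, last, 2nd, 2nd-last, ...), then keep every other character starting from the second (positions 2nd, 4th, 6th, ...).
"sampler" → "sraemlp" → "rel".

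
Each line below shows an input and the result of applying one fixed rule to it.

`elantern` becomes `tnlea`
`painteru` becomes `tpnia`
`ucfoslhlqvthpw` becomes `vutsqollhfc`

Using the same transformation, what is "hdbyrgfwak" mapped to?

yrhgfdb

What's happening: delete the last 3 characters, then sort the characters into reverse alphabetical order.
Working it through for "hdbyrgfwak": intermediate "hdbyrgf", final "yrhgfdb".
(Check on "ucfoslhlqvthpw": → "ucfoslhlqvt" → "vutsqollhfc" ✓)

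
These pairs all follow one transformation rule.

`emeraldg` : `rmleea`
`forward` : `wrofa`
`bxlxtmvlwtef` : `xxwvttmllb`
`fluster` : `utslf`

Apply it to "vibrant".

vriba

In each case the input is transformed by: delete the last 2 characters, then sort the characters into reverse alphabetical order.
Starting from "vibrant": after the first operation, "vibra"; after the second, "vriba".
(Check on "fluster": → "flust" → "utslf" ✓)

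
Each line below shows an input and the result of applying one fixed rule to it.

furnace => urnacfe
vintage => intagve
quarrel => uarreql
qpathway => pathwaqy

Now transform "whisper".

Rule — swap the first and last characters, then move the first character to the end.
On "whisper": the first step gives "rhispew", and the second then gives "hispewr".

hispewr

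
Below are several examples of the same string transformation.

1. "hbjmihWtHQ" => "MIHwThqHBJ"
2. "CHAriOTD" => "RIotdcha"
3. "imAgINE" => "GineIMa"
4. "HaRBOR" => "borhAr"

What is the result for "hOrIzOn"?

The pattern: move the first 3 characters to the end (rotate left by 3), then flip the case of every letter.
Working it through for "hOrIzOn": intermediate "IzOnhOr", final "iZoNHoR".

iZoNHoR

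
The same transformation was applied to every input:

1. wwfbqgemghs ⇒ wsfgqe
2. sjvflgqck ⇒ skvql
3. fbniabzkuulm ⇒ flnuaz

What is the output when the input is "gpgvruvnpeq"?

gqgprv

What's happening: keep every other character starting from the first (positions 1st, 3rd, 5th, ...), then take characters alternately from the front and the back (1st, last, 2nd, 2nd-last, ...).
Applying both steps to "gpgvruvnpeq": "ggrvpq", then "gqgprv".
(Check on "sjvflgqck": → "svlqk" → "skvql" ✓)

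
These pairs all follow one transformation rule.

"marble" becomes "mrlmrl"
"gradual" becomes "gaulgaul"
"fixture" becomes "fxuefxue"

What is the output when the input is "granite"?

gaiegaie

The pattern: keep every other character starting from the first (positions 1st, 3rd, 5th, ...), then write the whole string twice.
Working it through for "granite": intermediate "gaie", final "gaiegaie".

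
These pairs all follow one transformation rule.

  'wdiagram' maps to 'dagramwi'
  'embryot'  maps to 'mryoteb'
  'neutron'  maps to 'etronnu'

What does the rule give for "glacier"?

lcierga

The rule is to move the first 2 characters to the end (rotate left by 2), then swap the first and last characters.
Applying that to "glacier" gives "lcierga".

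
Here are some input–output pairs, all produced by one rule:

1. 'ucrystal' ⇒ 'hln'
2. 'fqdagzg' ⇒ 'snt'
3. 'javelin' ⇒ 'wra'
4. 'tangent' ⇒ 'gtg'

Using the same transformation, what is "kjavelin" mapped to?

xiv

Rule — keep one character in every 3, starting at position 1 (positions 1st, 4th, 7th, ...), then shift every letter 13 places forward in the alphabet (wrapping around) — i.e. ROT13.
Applying both steps to "kjavelin": "kvi", then "xiv".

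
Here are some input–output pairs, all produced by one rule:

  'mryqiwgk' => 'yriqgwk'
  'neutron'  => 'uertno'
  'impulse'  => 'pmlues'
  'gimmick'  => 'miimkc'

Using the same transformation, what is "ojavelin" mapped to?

What's happening: delete the first character, then swap each adjacent pair of characters (1↔2, 3↔4, ...).
Working it through for "ojavelin": intermediate "javelin", final "ajeviln".
(Check on "neutron": → "eutron" → "uertno" ✓)

ajeviln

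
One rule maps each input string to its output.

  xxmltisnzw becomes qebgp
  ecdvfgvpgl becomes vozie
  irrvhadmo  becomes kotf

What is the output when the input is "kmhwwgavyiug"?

fpzobz

Looking at the pairs, the operation is to shift every letter 7 places backward in the alphabet (wrapping around), then keep every other character starting from the second (positions 2nd, 4th, 6th, ...).
So "kmhwwgavyiug" becomes "fpzobz".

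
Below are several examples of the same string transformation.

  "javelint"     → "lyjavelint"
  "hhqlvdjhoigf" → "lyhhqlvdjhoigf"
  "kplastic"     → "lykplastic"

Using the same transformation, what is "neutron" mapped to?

lyneutron

In each case the input is transformed by: prepend "ly".
Doing the same to "neutron": "lyneutron".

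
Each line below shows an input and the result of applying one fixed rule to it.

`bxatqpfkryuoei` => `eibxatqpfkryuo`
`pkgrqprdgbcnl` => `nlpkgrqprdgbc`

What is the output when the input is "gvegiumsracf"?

cfgvegiumsra

What's happening: move the last 2 characters to the front (rotate right by 2).
Applying that to "gvegiumsracf" gives "cfgvegiumsra".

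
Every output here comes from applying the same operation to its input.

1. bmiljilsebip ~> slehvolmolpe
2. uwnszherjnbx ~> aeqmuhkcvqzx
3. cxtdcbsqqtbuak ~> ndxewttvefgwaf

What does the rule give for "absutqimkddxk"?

naggnpltwxved

What's happening: reverse the string, then shift every letter 3 places forward in the alphabet (wrapping around).
On "absutqimkddxk": the first step gives "kxddkmiqtusba", and the second then gives "naggnpltwxved".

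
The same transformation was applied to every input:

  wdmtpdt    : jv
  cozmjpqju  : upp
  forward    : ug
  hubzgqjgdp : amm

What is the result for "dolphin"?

un

The transformation: keep one character in every 3, starting at position 2 (positions 2nd, 5th, 8th, ...), then shift every letter 6 places forward in the alphabet (wrapping around).
Applying that to "dolphin" gives "un".
(Check on "wdmtpdt": → "dp" → "jv" ✓)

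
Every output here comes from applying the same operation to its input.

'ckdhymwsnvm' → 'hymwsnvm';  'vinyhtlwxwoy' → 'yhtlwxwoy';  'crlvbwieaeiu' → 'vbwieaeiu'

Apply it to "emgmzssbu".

Rule — delete the first 3 characters.
Doing the same to "emgmzssbu": "mzssbu".

mzssbu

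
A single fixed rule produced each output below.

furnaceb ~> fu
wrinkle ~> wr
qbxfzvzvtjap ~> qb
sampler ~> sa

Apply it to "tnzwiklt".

tn

Rule — keep only the first 2 characters.
For "tnzwiklt" the result is "tn".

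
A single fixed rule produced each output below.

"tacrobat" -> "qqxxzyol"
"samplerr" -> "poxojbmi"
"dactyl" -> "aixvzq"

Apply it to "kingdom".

hjflkad

Each output is the input with this applied: take characters alternately from the front and the back (1st, last, 2nd, 2nd-last, ...), then shift every letter 3 places backward in the alphabet (wrapping around).
Starting from "kingdom": after the first operation, "kmiondg"; after the second, "hjflkad".
(Check on "samplerr": → "srarmepl" → "poxojbmi" ✓)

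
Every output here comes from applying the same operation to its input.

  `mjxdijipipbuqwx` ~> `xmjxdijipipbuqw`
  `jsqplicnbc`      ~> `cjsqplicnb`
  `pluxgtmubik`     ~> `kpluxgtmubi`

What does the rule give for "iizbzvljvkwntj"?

Rule — move the last character to the front.
Applying that to "iizbzvljvkwntj" gives "jiizbzvljvkwnt".

jiizbzvljvkwnt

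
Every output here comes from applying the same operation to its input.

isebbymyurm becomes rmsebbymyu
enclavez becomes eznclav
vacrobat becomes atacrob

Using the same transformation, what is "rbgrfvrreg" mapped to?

The transformation: delete the first character, then move the last 2 characters to the front (rotate right by 2).
On "rbgrfvrreg": the first step gives "bgrfvrreg", and the second then gives "egbgrfvrr".

egbgrfvrr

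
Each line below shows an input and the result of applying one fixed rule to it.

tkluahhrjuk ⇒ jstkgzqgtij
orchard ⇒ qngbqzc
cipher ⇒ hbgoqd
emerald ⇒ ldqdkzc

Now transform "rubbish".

tqaarhg

The transformation: shift every letter 1 place backward in the alphabet (wrapping around), then swap each adjacent pair of characters (1↔2, 3↔4, ...).
For "rubbish", step one produces "qtaahrg"; step two turns that into "tqaarhg".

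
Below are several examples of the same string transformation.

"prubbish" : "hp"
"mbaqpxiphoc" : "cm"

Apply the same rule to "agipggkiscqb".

The rule is to move the first character to the end, then keep only the last 2 characters.
For "agipggkiscqb", step one produces "gipggkiscqba"; step two turns that into "ba".
(Check on "prubbish": → "rubbishp" → "hp" ✓)

ba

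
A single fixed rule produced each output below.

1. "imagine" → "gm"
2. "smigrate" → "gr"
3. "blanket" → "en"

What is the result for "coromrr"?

In each case the input is transformed by: sort the characters into alphabetical order, then keep one character in every 3, starting at position 3 (positions 3rd, 6th, 9th, ...).
For "coromrr", step one produces "cmoorrr"; step two turns that into "or".

or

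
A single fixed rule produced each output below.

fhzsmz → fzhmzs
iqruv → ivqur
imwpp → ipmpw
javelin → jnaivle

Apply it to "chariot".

cthoair

What's happening: take characters alternately from the front and the back (1st, last, 2nd, 2nd-last, ...).
Doing the same to "chariot": "cthoair".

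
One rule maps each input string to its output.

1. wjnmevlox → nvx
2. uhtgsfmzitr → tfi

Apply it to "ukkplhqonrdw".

The pattern: keep one character in every 3, starting at position 3 (positions 3rd, 6th, 9th, ...).
On "ukkplhqonrdw" that produces "khnw".

khnw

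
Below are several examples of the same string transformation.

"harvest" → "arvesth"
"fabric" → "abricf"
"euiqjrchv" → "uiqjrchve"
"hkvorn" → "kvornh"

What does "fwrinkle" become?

wrinklef

The transformation: move the first character to the end.
"fwrinkle" → "wrinklef".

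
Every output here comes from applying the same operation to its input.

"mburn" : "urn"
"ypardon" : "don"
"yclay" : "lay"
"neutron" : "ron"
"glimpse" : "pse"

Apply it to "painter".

ter

The pattern: keep only the last 3 characters.
Applying that to "painter" gives "ter".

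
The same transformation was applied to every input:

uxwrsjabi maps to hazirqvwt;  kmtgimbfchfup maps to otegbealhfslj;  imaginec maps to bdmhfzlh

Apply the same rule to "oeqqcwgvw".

vufvbppdn

The pattern: shift every letter 1 place backward in the alphabet (wrapping around), then reverse the string.
On "oeqqcwgvw": the first step gives "ndppbvfuv", and the second then gives "vufvbppdn".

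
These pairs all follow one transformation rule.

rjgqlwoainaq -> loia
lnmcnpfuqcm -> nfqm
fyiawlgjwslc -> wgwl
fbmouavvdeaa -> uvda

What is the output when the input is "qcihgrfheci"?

Rule — keep every other character starting from the first (positions 1st, 3rd, 5th, ...), then keep only the last 4 characters.
Applying both steps to "qcihgrfheci": "qigfei", then "gfei".

gfei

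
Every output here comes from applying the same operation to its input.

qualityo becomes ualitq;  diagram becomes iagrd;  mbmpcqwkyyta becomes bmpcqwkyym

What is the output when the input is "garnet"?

arng

The rule is to delete the last 2 characters, then move the first character to the end.
Working it through for "garnet": intermediate "garn", final "arng".
(Check on "qualityo": → "qualit" → "ualitq" ✓)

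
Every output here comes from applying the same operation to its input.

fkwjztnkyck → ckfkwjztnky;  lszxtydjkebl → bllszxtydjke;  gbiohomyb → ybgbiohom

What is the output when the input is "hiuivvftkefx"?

fxhiuivvftke

The transformation: move the last 2 characters to the front (rotate right by 2).
On "hiuivvftkefx" that produces "fxhiuivvftke".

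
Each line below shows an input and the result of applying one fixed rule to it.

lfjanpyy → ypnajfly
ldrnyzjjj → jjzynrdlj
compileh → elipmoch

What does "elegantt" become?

tnagelet

What's happening: move the last character to the front, then reverse the string.
Doing the same to "elegantt": "tnagelet".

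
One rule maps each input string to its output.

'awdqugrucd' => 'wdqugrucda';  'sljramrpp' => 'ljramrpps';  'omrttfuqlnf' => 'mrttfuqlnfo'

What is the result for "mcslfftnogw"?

The rule is to move the first character to the end.
"mcslfftnogw" → "cslfftnogwm".

cslfftnogwm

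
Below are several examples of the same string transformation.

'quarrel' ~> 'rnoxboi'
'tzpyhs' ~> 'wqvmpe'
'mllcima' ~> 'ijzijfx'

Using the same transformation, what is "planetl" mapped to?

imkxqbi

In each case the input is transformed by: shift every letter 3 places backward in the alphabet (wrapping around), then swap each adjacent pair of characters (1↔2, 3↔4, ...).
Applying both steps to "planetl": "mixkbqi", then "imkxqbi".
(Check on "mllcima": → "jiizfjx" → "ijzijfx" ✓)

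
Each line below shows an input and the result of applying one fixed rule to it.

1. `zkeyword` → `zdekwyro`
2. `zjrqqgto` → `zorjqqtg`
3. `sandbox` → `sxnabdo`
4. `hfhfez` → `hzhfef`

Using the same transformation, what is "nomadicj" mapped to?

njmodaci

The rule is to move the last character to the front, then swap each adjacent pair of characters (1↔2, 3↔4, ...).
"nomadicj" → "jnomadic" → "njmodaci".
(Check on "zjrqqgto": → "ozjrqqgt" → "zorjqqtg" ✓)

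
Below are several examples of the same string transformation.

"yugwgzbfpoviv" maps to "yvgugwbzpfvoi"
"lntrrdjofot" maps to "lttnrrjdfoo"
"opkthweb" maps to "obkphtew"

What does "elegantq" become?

eqelagtn

In each case the input is transformed by: move the last character to the front, then swap each adjacent pair of characters (1↔2, 3↔4, ...).
Starting from "elegantq": after the first operation, "qelegant"; after the second, "eqelagtn".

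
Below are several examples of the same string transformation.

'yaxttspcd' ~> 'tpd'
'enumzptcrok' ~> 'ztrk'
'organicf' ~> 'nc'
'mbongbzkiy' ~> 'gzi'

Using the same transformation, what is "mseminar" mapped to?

ia

What's happening: delete the first 3 characters, then keep every other character starting from the second (positions 2nd, 4th, 6th, ...).
For "mseminar", step one produces "minar"; step two turns that into "ia".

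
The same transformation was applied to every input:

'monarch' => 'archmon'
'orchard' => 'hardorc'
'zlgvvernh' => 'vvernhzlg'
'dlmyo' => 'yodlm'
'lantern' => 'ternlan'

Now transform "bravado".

Rule — move the first 3 characters to the end (rotate left by 3).
So "bravado" becomes "vadobra".

vadobra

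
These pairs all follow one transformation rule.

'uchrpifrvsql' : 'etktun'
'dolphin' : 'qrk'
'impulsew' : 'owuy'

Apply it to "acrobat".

eqc

Each output is the input with this applied: keep every other character starting from the second (positions 2nd, 4th, 6th, ...), then shift every letter 2 places forward in the alphabet (wrapping around).
Starting from "acrobat": after the first operation, "coa"; after the second, "eqc".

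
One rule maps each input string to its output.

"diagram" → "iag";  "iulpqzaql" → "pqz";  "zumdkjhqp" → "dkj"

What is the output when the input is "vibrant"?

ibr

What's happening: move the last 3 characters to the front (rotate right by 3), then keep only the last 3 characters.
Doing the same to "vibrant": "ibr".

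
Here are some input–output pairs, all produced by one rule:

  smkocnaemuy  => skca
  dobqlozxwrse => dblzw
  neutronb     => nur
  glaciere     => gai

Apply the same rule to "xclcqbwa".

What's happening: delete the last 3 characters, then keep every other character starting from the first (positions 1st, 3rd, 5th, ...).
Applying both steps to "xclcqbwa": "xclcq", then "xlq".

xlq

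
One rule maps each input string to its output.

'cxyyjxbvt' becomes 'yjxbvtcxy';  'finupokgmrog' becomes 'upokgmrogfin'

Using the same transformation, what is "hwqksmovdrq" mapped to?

Looking at the pairs, the operation is to move the first 3 characters to the end (rotate left by 3).
Doing the same to "hwqksmovdrq": "ksmovdrqhwq".

ksmovdrqhwq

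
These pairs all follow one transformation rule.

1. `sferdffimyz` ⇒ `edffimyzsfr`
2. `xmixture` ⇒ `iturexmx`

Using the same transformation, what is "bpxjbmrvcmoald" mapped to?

In each case the input is transformed by: move the first 3 characters to the end (rotate left by 3), then swap the first and last characters.
Starting from "bpxjbmrvcmoald": after the first operation, "jbmrvcmoaldbpx"; after the second, "xbmrvcmoaldbpj".

xbmrvcmoaldbpj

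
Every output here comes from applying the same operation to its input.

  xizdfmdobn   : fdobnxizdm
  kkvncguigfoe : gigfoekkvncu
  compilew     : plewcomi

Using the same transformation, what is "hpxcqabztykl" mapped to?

Rule — swap the front and back halves of the string, then swap the first and last characters.
On "hpxcqabztykl": the first step gives "bztyklhpxcqa", and the second then gives "aztyklhpxcqb".
(Check on "compilew": → "ilewcomp" → "plewcomi" ✓)

aztyklhpxcqb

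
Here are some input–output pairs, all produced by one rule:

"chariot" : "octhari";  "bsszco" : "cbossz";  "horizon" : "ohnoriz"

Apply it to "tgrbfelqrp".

rtpgrbfelq

Each output is the input with this applied: swap the first and last characters, then move the last 2 characters to the front (rotate right by 2).
Starting from "tgrbfelqrp": after the first operation, "pgrbfelqrt"; after the second, "rtpgrbfelq".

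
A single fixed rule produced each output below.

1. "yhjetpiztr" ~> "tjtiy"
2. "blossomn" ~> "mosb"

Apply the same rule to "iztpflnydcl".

In each case the input is transformed by: keep every other character starting from the first (positions 1st, 3rd, 5th, ...), then swap the first and last characters.
For "iztpflnydcl", step one produces "itfndl"; step two turns that into "ltfndi".

ltfndi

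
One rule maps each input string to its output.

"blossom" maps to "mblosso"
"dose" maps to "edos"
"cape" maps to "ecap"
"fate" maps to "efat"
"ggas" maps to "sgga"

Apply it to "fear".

What's happening: move the last character to the front.
Applying that to "fear" gives "rfea".

rfea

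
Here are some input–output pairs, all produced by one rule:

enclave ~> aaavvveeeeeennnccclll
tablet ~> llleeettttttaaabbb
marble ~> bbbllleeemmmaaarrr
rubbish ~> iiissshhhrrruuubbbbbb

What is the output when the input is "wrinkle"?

Rule — move the last 3 characters to the front (rotate right by 3), then repeat every character 3 times.
On "wrinkle": the first step gives "klewrin", and the second then gives "kkkllleeewwwrrriiinnn".

kkkllleeewwwrrriiinnn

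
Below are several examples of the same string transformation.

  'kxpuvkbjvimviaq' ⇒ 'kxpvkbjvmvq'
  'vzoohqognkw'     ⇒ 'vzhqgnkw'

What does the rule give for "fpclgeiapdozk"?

fpclgpdzk

In each case the input is transformed by: remove every vowel.
So "fpclgeiapdozk" becomes "fpclgpdzk".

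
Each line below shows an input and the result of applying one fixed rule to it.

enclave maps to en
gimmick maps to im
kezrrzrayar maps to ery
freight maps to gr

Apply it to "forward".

fr

The transformation: sort the characters into alphabetical order, then keep one character in every 3, starting at position 3 (positions 3rd, 6th, 9th, ...).
"forward" → "fr".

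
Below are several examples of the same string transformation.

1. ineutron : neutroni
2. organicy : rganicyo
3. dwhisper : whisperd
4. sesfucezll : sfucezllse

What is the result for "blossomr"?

lossomrb

What's happening: move the last 3 characters to the front (rotate right by 3), then swap the front and back halves of the string.
For "blossomr", step one produces "omrbloss"; step two turns that into "lossomrb".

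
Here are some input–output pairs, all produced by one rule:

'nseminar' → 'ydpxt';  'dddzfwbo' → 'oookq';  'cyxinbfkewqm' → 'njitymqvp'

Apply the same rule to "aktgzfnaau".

Rule — delete the last 3 characters, then shift every letter 11 places forward in the alphabet (wrapping around).
For "aktgzfnaau", step one produces "aktgzfn"; step two turns that into "lverkqy".

lverkqy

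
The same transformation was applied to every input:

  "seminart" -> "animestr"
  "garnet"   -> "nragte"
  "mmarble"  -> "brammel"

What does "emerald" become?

aremedl

Rule — reverse the string, then move the first 2 characters to the end (rotate left by 2).
"emerald" → "dlareme" → "aremedl".
(Check on "mmarble": → "elbramm" → "brammel" ✓)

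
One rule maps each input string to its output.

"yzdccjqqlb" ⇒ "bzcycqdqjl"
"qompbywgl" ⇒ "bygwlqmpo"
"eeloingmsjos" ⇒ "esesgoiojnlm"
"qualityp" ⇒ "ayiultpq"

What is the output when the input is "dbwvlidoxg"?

The rule is to sort the characters into alphabetical order, then take characters alternately from the front and the back (1st, last, 2nd, 2nd-last, ...).
"dbwvlidoxg" → "bddgilovwx" → "bxdwdvgoil".

bxdwdvgoil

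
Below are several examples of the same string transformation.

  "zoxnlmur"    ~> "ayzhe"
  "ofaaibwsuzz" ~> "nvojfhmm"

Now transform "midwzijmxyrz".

jmvwzklem

Each output is the input with this applied: delete the first 3 characters, then shift every letter 13 places forward in the alphabet (wrapping around) — i.e. ROT13.
"midwzijmxyrz" → "jmvwzklem".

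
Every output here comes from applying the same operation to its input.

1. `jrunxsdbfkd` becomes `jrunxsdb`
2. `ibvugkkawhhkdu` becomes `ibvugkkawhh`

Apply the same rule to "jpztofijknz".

jpztofij

Rule — delete the last 3 characters.
Doing the same to "jpztofijknz": "jpztofij".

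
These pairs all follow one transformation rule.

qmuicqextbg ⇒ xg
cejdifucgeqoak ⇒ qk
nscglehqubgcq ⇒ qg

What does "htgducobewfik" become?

Looking at the pairs, the operation is to keep one character in every 3, starting at position 2 (positions 2nd, 5th, 8th, ...), then keep only the last 2 characters.
Working it through for "htgducobewfik": intermediate "tubf", final "bf".

bf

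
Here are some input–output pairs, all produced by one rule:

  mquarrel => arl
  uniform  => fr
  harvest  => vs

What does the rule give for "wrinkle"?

nl

In each case the input is transformed by: delete the first 2 characters, then keep every other character starting from the second (positions 2nd, 4th, 6th, ...).
Starting from "wrinkle": after the first operation, "inkle"; after the second, "nl".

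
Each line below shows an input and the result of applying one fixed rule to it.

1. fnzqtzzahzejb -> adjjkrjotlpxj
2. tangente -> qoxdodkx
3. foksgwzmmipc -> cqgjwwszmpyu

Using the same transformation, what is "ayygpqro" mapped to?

qzabykii

Looking at the pairs, the operation is to move the first 3 characters to the end (rotate left by 3), then shift every letter 10 places forward in the alphabet (wrapping around).
Working it through for "ayygpqro": intermediate "gpqroayy", final "qzabykii".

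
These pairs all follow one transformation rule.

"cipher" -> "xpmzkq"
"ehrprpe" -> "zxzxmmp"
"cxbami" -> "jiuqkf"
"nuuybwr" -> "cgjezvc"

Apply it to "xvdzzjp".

What's happening: shift every letter 8 places forward in the alphabet (wrapping around), then move the first 2 characters to the end (rotate left by 2).
Working it through for "xvdzzjp": intermediate "fdlhhrx", final "lhhrxfd".

lhhrxfd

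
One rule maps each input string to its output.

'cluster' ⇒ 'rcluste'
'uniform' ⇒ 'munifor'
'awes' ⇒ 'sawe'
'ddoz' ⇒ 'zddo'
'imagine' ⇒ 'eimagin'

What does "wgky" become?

The transformation: move the last character to the front.
"wgky" → "ywgk".

ywgk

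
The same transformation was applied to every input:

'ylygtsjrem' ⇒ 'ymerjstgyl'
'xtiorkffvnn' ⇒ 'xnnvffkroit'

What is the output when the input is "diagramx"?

dxmargai

The pattern: reverse the string, then move the last character to the front.
Working it through for "diagramx": intermediate "xmargaid", final "dxmargai".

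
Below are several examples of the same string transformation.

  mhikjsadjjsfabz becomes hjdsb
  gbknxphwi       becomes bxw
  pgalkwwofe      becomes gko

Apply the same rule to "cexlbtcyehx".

What's happening: keep one character in every 3, starting at position 2 (positions 2nd, 5th, 8th, ...).
On "cexlbtcyehx" that produces "ebyx".

ebyx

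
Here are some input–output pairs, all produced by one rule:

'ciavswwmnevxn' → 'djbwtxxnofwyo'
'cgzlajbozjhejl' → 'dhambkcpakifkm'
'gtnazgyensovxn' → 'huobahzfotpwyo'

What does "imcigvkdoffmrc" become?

jndjhwlepggnsd

Looking at the pairs, the operation is to shift every letter 1 place forward in the alphabet (wrapping around).
Doing the same to "imcigvkdoffmrc": "jndjhwlepggnsd".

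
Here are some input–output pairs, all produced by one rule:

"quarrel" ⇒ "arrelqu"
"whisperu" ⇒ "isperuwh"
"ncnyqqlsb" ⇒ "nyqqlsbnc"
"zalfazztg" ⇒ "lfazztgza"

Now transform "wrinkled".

The transformation: move the first 2 characters to the end (rotate left by 2).
Applying that to "wrinkled" gives "inkledwr".

inkledwr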